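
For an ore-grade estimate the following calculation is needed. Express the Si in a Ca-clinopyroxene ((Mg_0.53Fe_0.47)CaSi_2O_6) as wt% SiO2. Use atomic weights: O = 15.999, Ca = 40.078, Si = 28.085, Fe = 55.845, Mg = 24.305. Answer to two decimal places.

M((Mg_0.53Fe_0.47)CaSi_2O_6) = 231.371 g/mol; M(SiO2) = 60.083 g/mol.
Moles SiO2 per formula unit = 2 Si ÷ 1 = 2.0000.
SiO2 fraction = (2.0000 × 60.083) / 231.371 = 120.166/231.371 = 0.5194.

51.94 wt%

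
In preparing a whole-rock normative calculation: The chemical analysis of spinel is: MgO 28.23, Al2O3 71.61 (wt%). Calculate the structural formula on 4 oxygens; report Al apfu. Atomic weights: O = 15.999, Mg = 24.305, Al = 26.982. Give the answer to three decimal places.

2.001 Al apfu

MgO (M=40.304): mol = 0.70043; Mg = 0.70043, O = 0.70043.
Al2O3 (M=101.961): mol = 0.70233; Al = 1.40466, O = 2.10699.
ΣO = 2.80742; factor = 4/ΣO = 1.42480.
Al apfu = 1.40466 × 1.42480 = 2.001.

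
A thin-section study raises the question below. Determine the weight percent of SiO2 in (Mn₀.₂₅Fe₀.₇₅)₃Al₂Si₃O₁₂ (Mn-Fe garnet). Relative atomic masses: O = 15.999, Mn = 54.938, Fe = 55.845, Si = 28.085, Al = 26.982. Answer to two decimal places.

Molar mass of (Mn₀.₂₅Fe₀.₇₅)₃Al₂Si₃O₁₂ = 0.75×54.938 + 2.25×55.845 + 2×26.982 + 3×28.085 + 12×15.999 = 497.062 g/mol.
Each formula unit contains 3 Si, equivalent to 3/1 = 3.0000 mol SiO2.
M(SiO2) = 1×28.085 + 2×15.999 = 60.083 g/mol.
Mass of SiO2 per formula unit = 3.0000 × 60.083 = 180.249 g.
SiO2 wt% = 180.249 / 497.062 × 100 = 36.26%.

36.26 wt%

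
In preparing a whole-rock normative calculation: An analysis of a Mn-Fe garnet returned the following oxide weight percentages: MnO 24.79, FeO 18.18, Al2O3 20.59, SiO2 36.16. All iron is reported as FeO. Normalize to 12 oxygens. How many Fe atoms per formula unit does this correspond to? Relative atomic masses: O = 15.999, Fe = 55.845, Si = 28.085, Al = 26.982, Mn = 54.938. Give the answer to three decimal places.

1.259 Fe apfu

MnO (M=70.937): mol = 0.34947; Mn = 0.34947, O = 0.34947.
FeO (M=71.844): mol = 0.25305; Fe = 0.25305, O = 0.25305.
Al2O3 (M=101.961): mol = 0.20194; Al = 0.40388, O = 0.60582.
SiO2 (M=60.083): mol = 0.60183; Si = 0.60183, O = 1.20366.
ΣO = 2.41200; factor = 12/ΣO = 4.97512.
Fe apfu = 0.25305 × 4.97512 = 1.259.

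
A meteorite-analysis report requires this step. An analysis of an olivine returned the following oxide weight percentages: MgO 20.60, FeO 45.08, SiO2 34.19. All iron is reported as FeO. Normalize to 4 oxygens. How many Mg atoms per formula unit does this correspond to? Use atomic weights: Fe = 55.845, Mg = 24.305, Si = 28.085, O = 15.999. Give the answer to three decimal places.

20.60 wt% MgO ÷ 40.304 g/mol = 0.51112 mol, giving 0.51112 Mg and 0.51112 O.
45.08 wt% FeO ÷ 71.844 g/mol = 0.62747 mol, giving 0.62747 Fe and 0.62747 O.
34.19 wt% SiO2 ÷ 60.083 g/mol = 0.56905 mol, giving 0.56905 Si and 1.13810 O.
Oxygen sums to 2.27669; scaling by 4/2.27669 = 1.75694 puts the formula on 4 O.
Mg: 0.51112 × 1.75694 = 0.898 atoms per formula unit.

0.898 Mg apfu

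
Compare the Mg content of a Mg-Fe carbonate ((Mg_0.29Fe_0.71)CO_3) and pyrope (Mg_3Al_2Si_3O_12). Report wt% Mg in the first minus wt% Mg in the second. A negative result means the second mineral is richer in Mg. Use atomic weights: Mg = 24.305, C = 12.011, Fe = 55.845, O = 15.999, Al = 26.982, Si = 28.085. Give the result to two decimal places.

-11.48 percentage points

First mineral: 7.048 g Mg in 106.706 g formula = 6.61 wt% Mg.
Second mineral: 72.915 g Mg in 403.122 g formula = 18.09 wt% Mg.
6.61% − 18.09% gives a difference of -11.48 percentage points.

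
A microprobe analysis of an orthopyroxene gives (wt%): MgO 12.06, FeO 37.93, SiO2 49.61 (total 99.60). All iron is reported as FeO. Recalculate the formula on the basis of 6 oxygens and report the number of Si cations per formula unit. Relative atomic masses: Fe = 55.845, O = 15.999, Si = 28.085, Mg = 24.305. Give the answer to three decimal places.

1.999 Si apfu

MgO (M=40.304): mol = 0.29923; Mg = 0.29923, O = 0.29923.
FeO (M=71.844): mol = 0.52795; Fe = 0.52795, O = 0.52795.
SiO2 (M=60.083): mol = 0.82569; Si = 0.82569, O = 1.65138.
ΣO = 2.47856; factor = 6/ΣO = 2.42076.
Si apfu = 0.82569 × 2.42076 = 1.999.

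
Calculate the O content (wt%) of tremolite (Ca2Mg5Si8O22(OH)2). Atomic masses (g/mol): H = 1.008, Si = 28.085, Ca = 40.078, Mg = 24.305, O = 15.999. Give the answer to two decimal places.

47.27 wt%

M(Ca2Mg5Si8O22(OH)2) = 812.353 g/mol.
O contributes 24 × 15.999 = 383.976 g per mole.
383.976/812.353 = 0.4727 → 47.27%.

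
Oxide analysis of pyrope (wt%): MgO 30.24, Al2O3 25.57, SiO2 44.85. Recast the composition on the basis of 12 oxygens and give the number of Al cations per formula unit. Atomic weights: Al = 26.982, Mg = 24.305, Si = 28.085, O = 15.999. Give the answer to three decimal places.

2.009 Al apfu

MgO: 30.24/40.304 = 0.75030 mol → 0.75030 mol Mg, 0.75030 mol O.
Al2O3: 25.57/101.961 = 0.25078 mol → 0.50156 mol Al, 0.75234 mol O.
SiO2: 44.85/60.083 = 0.74647 mol → 0.74647 mol Si, 1.49294 mol O.
Total oxygen = 2.99558 mol. Normalization factor = 12/2.99558 = 4.00590.
Al per 12 O = 0.50156 × 4.00590 = 2.009.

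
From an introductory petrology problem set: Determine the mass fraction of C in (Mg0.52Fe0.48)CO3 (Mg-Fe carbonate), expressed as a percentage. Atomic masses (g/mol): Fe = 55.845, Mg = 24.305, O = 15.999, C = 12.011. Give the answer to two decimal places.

Molar mass of (Mg0.52Fe0.48)CO3: 0.52×24.305 + 0.48×55.845 + 1×12.011 + 3×15.999 = 99.452 g/mol.
Mass of C per formula unit: 1 × 12.011 = 12.011 g.
Weight fraction C = 12.011 / 99.452 = 0.1208.

12.08 weight percent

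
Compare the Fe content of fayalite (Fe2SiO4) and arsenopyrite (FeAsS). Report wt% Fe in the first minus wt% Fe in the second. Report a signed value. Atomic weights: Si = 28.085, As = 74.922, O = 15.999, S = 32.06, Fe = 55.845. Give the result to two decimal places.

First mineral: 111.690 g Fe in 203.771 g formula = 54.81 wt% Fe.
Second mineral: 55.845 g Fe in 162.827 g formula = 34.30 wt% Fe.
54.81% − 34.30% gives a difference of 20.51 percentage points.

20.51 percentage points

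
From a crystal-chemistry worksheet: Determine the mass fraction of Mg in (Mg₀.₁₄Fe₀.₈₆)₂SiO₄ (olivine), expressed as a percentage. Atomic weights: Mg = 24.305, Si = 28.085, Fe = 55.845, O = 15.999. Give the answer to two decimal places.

3.49 mass %

Molar mass of (Mg₀.₁₄Fe₀.₈₆)₂SiO₄: 0.28·24.305 + 1.72·55.845 + 1·28.085 + 4·15.999 = 194.940 g/mol.
Mass of Mg per formula unit: 0.28 × 24.305 = 6.805 g.
Weight fraction Mg = 6.805 / 194.940 = 0.0349.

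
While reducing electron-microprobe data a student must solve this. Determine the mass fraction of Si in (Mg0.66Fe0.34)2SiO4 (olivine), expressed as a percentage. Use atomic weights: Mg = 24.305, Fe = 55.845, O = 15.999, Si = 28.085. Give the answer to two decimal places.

Molar mass of (Mg0.66Fe0.34)2SiO4: 1.32×24.305 + 0.68×55.845 + 1×28.085 + 4×15.999 = 162.138 g/mol.
Mass of Si per formula unit: 1 × 28.085 = 28.085 g.
Weight fraction Si = 28.085 / 162.138 = 0.1732.

17.32 wt%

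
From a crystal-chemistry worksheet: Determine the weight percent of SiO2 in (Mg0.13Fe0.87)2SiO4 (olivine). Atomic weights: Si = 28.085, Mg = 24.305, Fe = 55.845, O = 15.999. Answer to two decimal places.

30.72 wt%

Formula mass = 195.571 g/mol.
1 Si → 1.0000 mol SiO2 per formula unit; M(SiO2) = 60.083, so SiO2 mass = 60.083 g.
60.083/195.571 × 100 = 30.72 wt%.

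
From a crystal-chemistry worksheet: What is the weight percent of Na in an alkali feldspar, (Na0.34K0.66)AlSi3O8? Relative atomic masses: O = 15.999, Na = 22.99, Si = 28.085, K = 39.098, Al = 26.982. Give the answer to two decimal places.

Formula mass = 0.34·22.99 + 0.66·39.098 + 1·26.982 + 3·28.085 + 8·15.999 = 272.850 g/mol, of which 7.817 g is Na.
So Na makes up 7.817/272.850 = 0.0286 of the mass, i.e. 2.86%.

2.86 wt%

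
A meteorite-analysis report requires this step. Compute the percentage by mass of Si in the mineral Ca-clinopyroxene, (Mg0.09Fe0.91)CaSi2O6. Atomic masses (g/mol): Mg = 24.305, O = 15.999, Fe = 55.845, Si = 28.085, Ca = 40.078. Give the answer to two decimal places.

22.90 mass %

Formula mass = 0.09×24.305 + 0.91×55.845 + 1×40.078 + 2×28.085 + 6×15.999 = 245.248 g/mol, of which 56.170 g is Si.
So Si makes up 56.170/245.248 = 0.2290 of the mass, i.e. 22.90%.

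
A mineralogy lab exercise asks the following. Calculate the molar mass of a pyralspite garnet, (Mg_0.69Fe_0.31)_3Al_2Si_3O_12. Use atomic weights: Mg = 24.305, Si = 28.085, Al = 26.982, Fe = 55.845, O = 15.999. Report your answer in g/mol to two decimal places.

The formula mass is the sum 2.07*24.305 + 0.93*55.845 + 2*26.982 + 3*28.085 + 12*15.999.

432.45 g/mol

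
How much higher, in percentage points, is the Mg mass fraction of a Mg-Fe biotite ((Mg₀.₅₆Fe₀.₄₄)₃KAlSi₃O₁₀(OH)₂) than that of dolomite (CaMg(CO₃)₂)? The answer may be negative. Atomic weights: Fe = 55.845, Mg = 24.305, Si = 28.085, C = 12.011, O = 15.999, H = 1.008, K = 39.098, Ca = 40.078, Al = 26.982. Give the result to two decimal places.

-4.28 percentage points

First mineral: 40.832 g Mg in 458.887 g formula = 8.90 wt% Mg.
Second mineral: 24.305 g Mg in 184.399 g formula = 13.18 wt% Mg.
8.90% − 13.18% gives a difference of -4.28 percentage points.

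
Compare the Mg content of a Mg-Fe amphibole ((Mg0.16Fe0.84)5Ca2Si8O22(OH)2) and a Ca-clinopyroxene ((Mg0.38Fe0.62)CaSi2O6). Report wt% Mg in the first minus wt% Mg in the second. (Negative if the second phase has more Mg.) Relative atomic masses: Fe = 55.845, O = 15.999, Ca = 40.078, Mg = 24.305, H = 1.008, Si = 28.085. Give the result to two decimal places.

Mg in (Mg0.16Fe0.84)5Ca2Si8O22(OH)2: molar mass 944.821 g/mol; 0.80×24.305 = 19.444 g → 2.06 wt%.
Mg in (Mg0.38Fe0.62)CaSi2O6: molar mass 236.102 g/mol; 0.38×24.305 = 9.236 g → 3.91 wt%.
Difference = 2.06 − 3.91 = -1.85 percentage points.

-1.85 percentage points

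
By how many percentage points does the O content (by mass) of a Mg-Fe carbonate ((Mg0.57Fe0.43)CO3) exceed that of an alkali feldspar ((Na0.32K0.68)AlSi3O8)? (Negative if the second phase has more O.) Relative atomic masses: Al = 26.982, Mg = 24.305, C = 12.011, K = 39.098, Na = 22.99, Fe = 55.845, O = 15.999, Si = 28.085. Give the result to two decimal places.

O in (Mg0.57Fe0.43)CO3: molar mass 97.875 g/mol; 3×15.999 = 47.997 g → 49.04 wt%.
O in (Na0.32K0.68)AlSi3O8: molar mass 273.172 g/mol; 8×15.999 = 127.992 g → 46.85 wt%.
Difference = 49.04 − 46.85 = 2.19 percentage points.

2.19 percentage points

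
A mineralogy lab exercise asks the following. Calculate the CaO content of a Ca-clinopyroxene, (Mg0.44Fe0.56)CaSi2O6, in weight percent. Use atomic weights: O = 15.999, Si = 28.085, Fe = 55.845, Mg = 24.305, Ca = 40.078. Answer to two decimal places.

Molar mass of (Mg0.44Fe0.56)CaSi2O6 = 0.44·24.305 + 0.56·55.845 + 1·40.078 + 2·28.085 + 6·15.999 = 234.209 g/mol.
Each formula unit contains 1 Ca, equivalent to 1/1 = 1.0000 mol CaO.
M(CaO) = 1×40.078 + 1×15.999 = 56.077 g/mol.
Mass of CaO per formula unit = 1.0000 × 56.077 = 56.077 g.
CaO wt% = 56.077 / 234.209 × 100 = 23.94%.

23.94 wt%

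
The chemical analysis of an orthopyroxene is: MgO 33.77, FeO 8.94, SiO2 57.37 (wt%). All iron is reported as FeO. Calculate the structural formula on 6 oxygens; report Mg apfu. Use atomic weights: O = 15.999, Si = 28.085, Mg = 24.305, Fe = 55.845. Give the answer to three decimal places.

1.750 Mg apfu

MgO (M=40.304): mol = 0.83788; Mg = 0.83788, O = 0.83788.
FeO (M=71.844): mol = 0.12444; Fe = 0.12444, O = 0.12444.
SiO2 (M=60.083): mol = 0.95485; Si = 0.95485, O = 1.90970.
ΣO = 2.87202; factor = 6/ΣO = 2.08912.
Mg apfu = 0.83788 × 2.08912 = 1.750.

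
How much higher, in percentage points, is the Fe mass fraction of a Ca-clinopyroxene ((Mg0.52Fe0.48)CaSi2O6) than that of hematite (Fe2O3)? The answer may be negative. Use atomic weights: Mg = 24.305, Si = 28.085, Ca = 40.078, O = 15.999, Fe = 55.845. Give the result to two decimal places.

-58.37 percentage points

Fe in (Mg0.52Fe0.48)CaSi2O6: molar mass 231.686 g/mol; 0.48×55.845 = 26.806 g → 11.57 wt%.
Fe in Fe2O3: molar mass 159.687 g/mol; 2×55.845 = 111.690 g → 69.94 wt%.
Difference = 11.57 − 69.94 = -58.37 percentage points.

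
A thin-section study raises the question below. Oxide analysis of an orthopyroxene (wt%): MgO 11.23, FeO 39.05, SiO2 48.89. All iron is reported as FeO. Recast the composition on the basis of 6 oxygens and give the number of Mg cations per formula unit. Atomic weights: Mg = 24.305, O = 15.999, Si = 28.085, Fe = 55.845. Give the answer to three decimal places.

MgO: 11.23/40.304 = 0.27863 mol → 0.27863 mol Mg, 0.27863 mol O.
FeO: 39.05/71.844 = 0.54354 mol → 0.54354 mol Fe, 0.54354 mol O.
SiO2: 48.89/60.083 = 0.81371 mol → 0.81371 mol Si, 1.62742 mol O.
Total oxygen = 2.44959 mol. Normalization factor = 6/2.44959 = 2.44939.
Mg per 6 O = 0.27863 × 2.44939 = 0.682.

0.682 Mg apfu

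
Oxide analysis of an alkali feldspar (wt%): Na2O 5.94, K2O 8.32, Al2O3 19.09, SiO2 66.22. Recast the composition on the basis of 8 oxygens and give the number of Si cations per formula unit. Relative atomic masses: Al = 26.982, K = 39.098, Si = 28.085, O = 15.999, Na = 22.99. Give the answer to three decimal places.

Na2O (M=61.979): mol = 0.09584; Na = 0.19168, O = 0.09584.
K2O (M=94.195): mol = 0.08833; K = 0.17666, O = 0.08833.
Al2O3 (M=101.961): mol = 0.18723; Al = 0.37446, O = 0.56169.
SiO2 (M=60.083): mol = 1.10214; Si = 1.10214, O = 2.20428.
ΣO = 2.95014; factor = 8/ΣO = 2.71174.
Si apfu = 1.10214 × 2.71174 = 2.989.

2.989 Si apfu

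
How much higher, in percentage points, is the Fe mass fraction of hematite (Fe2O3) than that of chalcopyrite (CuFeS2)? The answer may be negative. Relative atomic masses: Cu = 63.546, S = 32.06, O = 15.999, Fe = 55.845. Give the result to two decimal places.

39.51 percentage points

First mineral: 111.690 g Fe in 159.687 g formula = 69.94 wt% Fe.
Second mineral: 55.845 g Fe in 183.511 g formula = 30.43 wt% Fe.
69.94% − 30.43% gives a difference of 39.51 percentage points.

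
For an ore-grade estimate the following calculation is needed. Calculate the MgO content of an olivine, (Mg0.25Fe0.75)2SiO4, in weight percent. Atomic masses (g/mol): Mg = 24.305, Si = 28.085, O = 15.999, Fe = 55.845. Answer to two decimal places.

10.72 wt%

M((Mg0.25Fe0.75)2SiO4) = 188.001 g/mol; M(MgO) = 40.304 g/mol.
Moles MgO per formula unit = 0.50 Mg ÷ 1 = 0.5000.
MgO fraction = (0.5000 × 40.304) / 188.001 = 20.152/188.001 = 0.1072.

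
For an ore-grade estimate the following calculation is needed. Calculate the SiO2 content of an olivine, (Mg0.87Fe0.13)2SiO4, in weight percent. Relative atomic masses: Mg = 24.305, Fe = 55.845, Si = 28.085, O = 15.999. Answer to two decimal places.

40.35 wt%

M((Mg0.87Fe0.13)2SiO4) = 148.891 g/mol; M(SiO2) = 60.083 g/mol.
Moles SiO2 per formula unit = 1 Si ÷ 1 = 1.0000.
SiO2 fraction = (1.0000 × 60.083) / 148.891 = 60.083/148.891 = 0.4035.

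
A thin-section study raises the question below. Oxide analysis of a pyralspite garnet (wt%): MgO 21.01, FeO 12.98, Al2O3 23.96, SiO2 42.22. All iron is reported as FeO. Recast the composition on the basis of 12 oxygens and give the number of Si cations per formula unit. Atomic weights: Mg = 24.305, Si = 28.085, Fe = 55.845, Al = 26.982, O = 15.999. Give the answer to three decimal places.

21.01 wt% MgO ÷ 40.304 g/mol = 0.52129 mol, giving 0.52129 Mg and 0.52129 O.
12.98 wt% FeO ÷ 71.844 g/mol = 0.18067 mol, giving 0.18067 Fe and 0.18067 O.
23.96 wt% Al2O3 ÷ 101.961 g/mol = 0.23499 mol, giving 0.46998 Al and 0.70497 O.
42.22 wt% SiO2 ÷ 60.083 g/mol = 0.70269 mol, giving 0.70269 Si and 1.40538 O.
Oxygen sums to 2.81231; scaling by 12/2.81231 = 4.26695 puts the formula on 12 O.
Si: 0.70269 × 4.26695 = 2.998 atoms per formula unit.

2.998 Si apfu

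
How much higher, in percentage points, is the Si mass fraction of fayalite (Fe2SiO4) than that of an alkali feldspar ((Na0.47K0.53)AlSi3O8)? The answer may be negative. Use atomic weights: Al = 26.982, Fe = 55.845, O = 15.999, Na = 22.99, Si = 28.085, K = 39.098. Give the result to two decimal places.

-17.34 percentage points

Si in Fe2SiO4: molar mass 203.771 g/mol; 1×28.085 = 28.085 g → 13.78 wt%.
Si in (Na0.47K0.53)AlSi3O8: molar mass 270.756 g/mol; 3×28.085 = 84.255 g → 31.12 wt%.
Difference = 13.78 − 31.12 = -17.34 percentage points.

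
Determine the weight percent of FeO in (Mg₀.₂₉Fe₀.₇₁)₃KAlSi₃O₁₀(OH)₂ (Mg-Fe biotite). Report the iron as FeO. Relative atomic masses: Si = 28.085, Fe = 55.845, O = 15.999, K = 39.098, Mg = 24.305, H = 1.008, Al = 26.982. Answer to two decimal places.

Formula mass = 484.434 g/mol.
2.13 Fe → 2.1300 mol FeO per formula unit; M(FeO) = 71.844, so FeO mass = 153.028 g.
153.028/484.434 × 100 = 31.59 wt%.

31.59 wt%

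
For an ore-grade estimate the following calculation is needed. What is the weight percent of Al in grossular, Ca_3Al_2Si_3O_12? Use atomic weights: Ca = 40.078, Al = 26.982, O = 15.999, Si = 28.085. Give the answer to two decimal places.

Formula mass = 3*40.078 + 2*26.982 + 3*28.085 + 12*15.999 = 450.441 g/mol, of which 53.964 g is Al.
So Al makes up 53.964/450.441 = 0.1198 of the mass, i.e. 11.98%.

11.98 wt%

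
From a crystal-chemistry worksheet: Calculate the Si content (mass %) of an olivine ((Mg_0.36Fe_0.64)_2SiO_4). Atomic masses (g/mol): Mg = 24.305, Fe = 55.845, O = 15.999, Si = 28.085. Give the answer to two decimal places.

15.51 mass %

Formula mass = 0.72*24.305 + 1.28*55.845 + 1*28.085 + 4*15.999 = 181.062 g/mol, of which 28.085 g is Si.
So Si makes up 28.085/181.062 = 0.1551 of the mass, i.e. 15.51%.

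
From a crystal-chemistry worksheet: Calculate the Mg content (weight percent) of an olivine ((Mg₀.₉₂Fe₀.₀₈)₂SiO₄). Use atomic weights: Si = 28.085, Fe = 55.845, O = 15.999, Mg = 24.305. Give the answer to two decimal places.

M((Mg₀.₉₂Fe₀.₀₈)₂SiO₄) = 145.737 g/mol.
Mg contributes 1.84 × 24.305 = 44.721 g per mole.
44.721/145.737 = 0.3069 → 30.69%.

30.69 weight percent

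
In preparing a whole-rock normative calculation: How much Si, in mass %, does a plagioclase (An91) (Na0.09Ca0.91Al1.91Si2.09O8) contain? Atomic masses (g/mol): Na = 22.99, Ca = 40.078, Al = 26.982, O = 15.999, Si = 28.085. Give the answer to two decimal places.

21.21 mass %

M(Na0.09Ca0.91Al1.91Si2.09O8) = 276.765 g/mol.
Si contributes 2.09 × 28.085 = 58.698 g per mole.
58.698/276.765 = 0.2121 → 21.21%.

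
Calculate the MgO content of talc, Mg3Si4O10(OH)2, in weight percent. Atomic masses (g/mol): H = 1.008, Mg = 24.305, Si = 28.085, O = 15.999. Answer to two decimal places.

31.88 wt%

M(Mg3Si4O10(OH)2) = 379.259 g/mol; M(MgO) = 40.304 g/mol.
Moles MgO per formula unit = 3 Mg ÷ 1 = 3.0000.
MgO fraction = (3.0000 × 40.304) / 379.259 = 120.912/379.259 = 0.3188.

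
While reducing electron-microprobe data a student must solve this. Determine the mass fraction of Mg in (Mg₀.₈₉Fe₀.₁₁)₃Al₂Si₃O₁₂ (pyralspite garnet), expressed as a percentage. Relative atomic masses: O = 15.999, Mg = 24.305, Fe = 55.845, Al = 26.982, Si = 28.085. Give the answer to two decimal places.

15.69 weight percent

M((Mg₀.₈₉Fe₀.₁₁)₃Al₂Si₃O₁₂) = 413.530 g/mol.
Mg contributes 2.67 × 24.305 = 64.894 g per mole.
64.894/413.530 = 0.1569 → 15.69%.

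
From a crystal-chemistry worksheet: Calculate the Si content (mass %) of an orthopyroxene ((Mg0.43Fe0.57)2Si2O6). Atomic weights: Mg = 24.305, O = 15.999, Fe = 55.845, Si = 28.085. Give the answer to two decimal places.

Formula mass = 0.86*24.305 + 1.14*55.845 + 2*28.085 + 6*15.999 = 236.730 g/mol, of which 56.170 g is Si.
So Si makes up 56.170/236.730 = 0.2373 of the mass, i.e. 23.73%.

23.73 mass %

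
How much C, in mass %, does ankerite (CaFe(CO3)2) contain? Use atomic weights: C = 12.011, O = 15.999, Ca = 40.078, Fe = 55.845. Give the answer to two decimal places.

M(CaFe(CO3)2) = 215.939 g/mol.
C contributes 2 × 12.011 = 24.022 g per mole.
24.022/215.939 = 0.1112 → 11.12%.

11.12 mass %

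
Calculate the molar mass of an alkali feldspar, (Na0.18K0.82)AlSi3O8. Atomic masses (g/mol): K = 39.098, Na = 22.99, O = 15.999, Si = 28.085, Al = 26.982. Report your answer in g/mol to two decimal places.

275.43 g/mol

M = 0.18×22.99 + 0.82×39.098 + 1×26.982 + 3×28.085 + 8×15.999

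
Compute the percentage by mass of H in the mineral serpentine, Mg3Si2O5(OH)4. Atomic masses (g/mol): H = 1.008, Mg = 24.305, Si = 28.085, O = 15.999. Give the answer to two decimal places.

M(Mg3Si2O5(OH)4) = 277.108 g/mol.
H contributes 4 × 1.008 = 4.032 g per mole.
4.032/277.108 = 0.0146 → 1.46%.

1.46 weight percent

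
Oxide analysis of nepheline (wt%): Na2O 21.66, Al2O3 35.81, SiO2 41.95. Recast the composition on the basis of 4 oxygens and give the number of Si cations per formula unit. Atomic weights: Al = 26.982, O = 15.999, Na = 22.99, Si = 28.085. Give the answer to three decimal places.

0.998 Si apfu

21.66 wt% Na2O ÷ 61.979 g/mol = 0.34947 mol, giving 0.69894 Na and 0.34947 O.
35.81 wt% Al2O3 ÷ 101.961 g/mol = 0.35121 mol, giving 0.70242 Al and 1.05363 O.
41.95 wt% SiO2 ÷ 60.083 g/mol = 0.69820 mol, giving 0.69820 Si and 1.39640 O.
Oxygen sums to 2.79950; scaling by 4/2.79950 = 1.42883 puts the formula on 4 O.
Si: 0.69820 × 1.42883 = 0.998 atoms per formula unit.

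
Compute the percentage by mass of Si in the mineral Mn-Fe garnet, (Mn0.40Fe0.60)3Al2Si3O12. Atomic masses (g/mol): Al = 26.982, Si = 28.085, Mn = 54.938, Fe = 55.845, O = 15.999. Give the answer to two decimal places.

16.96 wt%

M((Mn0.40Fe0.60)3Al2Si3O12) = 496.654 g/mol.
Si contributes 3 × 28.085 = 84.255 g per mole.
84.255/496.654 = 0.1696 → 16.96%.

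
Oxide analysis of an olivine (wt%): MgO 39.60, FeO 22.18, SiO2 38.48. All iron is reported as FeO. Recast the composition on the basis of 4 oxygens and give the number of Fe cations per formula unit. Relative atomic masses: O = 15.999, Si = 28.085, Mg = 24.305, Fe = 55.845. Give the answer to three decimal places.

MgO (M=40.304): mol = 0.98253; Mg = 0.98253, O = 0.98253.
FeO (M=71.844): mol = 0.30872; Fe = 0.30872, O = 0.30872.
SiO2 (M=60.083): mol = 0.64045; Si = 0.64045, O = 1.28090.
ΣO = 2.57215; factor = 4/ΣO = 1.55512.
Fe apfu = 0.30872 × 1.55512 = 0.480.

0.480 Fe apfu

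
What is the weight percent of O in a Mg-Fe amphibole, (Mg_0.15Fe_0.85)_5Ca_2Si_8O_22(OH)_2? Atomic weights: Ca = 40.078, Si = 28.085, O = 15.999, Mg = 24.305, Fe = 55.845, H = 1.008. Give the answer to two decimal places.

M((Mg_0.15Fe_0.85)_5Ca_2Si_8O_22(OH)_2) = 946.398 g/mol.
O contributes 24 × 15.999 = 383.976 g per mole.
383.976/946.398 = 0.4057 → 40.57%.

40.57 wt%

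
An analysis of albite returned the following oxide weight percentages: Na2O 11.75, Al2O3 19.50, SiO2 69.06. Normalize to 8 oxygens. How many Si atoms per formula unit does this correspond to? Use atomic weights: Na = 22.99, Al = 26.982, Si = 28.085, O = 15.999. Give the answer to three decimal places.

Na2O (M=61.979): mol = 0.18958; Na = 0.37916, O = 0.18958.
Al2O3 (M=101.961): mol = 0.19125; Al = 0.38250, O = 0.57375.
SiO2 (M=60.083): mol = 1.14941; Si = 1.14941, O = 2.29882.
ΣO = 3.06215; factor = 8/ΣO = 2.61254.
Si apfu = 1.14941 × 2.61254 = 3.003.

3.003 Si apfu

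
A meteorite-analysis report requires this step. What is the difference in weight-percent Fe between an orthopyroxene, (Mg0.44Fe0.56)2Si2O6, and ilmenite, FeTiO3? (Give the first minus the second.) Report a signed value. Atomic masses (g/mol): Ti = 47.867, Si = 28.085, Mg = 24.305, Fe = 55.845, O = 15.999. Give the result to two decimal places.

-10.32 percentage points

M((Mg0.44Fe0.56)2Si2O6) = 236.099 g/mol, so wt% Fe = 62.546/236.099 × 100 = 26.49%.
M(FeTiO3) = 151.709 g/mol, so wt% Fe = 55.845/151.709 × 100 = 36.81%.
26.49 − 36.81 = -10.32 pp.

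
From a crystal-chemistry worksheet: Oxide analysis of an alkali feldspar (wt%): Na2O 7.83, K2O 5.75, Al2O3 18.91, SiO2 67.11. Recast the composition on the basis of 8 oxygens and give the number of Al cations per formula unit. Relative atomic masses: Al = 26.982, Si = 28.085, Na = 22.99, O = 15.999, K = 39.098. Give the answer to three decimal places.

Na2O: 7.83/61.979 = 0.12633 mol → 0.25266 mol Na, 0.12633 mol O.
K2O: 5.75/94.195 = 0.06104 mol → 0.12208 mol K, 0.06104 mol O.
Al2O3: 18.91/101.961 = 0.18546 mol → 0.37092 mol Al, 0.55638 mol O.
SiO2: 67.11/60.083 = 1.11695 mol → 1.11695 mol Si, 2.23390 mol O.
Total oxygen = 2.97765 mol. Normalization factor = 8/2.97765 = 2.68668.
Al per 8 O = 0.37092 × 2.68668 = 0.997.

0.997 Al apfu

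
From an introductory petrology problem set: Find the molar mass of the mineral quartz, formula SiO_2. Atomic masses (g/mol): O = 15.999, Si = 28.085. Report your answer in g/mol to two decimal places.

Si: 1 × 28.085 = 28.0850
O: 2 × 15.999 = 31.9980
Summing the contributions gives the formula mass.

60.08 g/mol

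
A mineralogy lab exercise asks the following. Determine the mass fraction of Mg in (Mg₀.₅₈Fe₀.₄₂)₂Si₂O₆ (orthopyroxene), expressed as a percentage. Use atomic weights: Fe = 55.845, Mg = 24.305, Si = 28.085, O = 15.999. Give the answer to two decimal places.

12.41 wt%

Molar mass of (Mg₀.₅₈Fe₀.₄₂)₂Si₂O₆: 1.16*24.305 + 0.84*55.845 + 2*28.085 + 6*15.999 = 227.268 g/mol.
Mass of Mg per formula unit: 1.16 × 24.305 = 28.194 g.
Weight fraction Mg = 28.194 / 227.268 = 0.1241.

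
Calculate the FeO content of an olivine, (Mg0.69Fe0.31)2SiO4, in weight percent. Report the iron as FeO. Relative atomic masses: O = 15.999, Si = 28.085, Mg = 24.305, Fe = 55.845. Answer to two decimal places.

M((Mg0.69Fe0.31)2SiO4) = 160.246 g/mol; M(FeO) = 71.844 g/mol.
Moles FeO per formula unit = 0.62 Fe ÷ 1 = 0.6200.
FeO fraction = (0.6200 × 71.844) / 160.246 = 44.543/160.246 = 0.2780.

27.80 wt%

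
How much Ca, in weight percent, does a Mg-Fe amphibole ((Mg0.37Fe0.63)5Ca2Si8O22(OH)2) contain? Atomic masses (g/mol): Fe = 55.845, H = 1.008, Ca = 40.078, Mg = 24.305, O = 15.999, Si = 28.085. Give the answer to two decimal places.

8.79 weight percent

Molar mass of (Mg0.37Fe0.63)5Ca2Si8O22(OH)2: 1.85×24.305 + 3.15×55.845 + 2×40.078 + 8×28.085 + 24×15.999 + 2×1.008 = 911.704 g/mol.
Mass of Ca per formula unit: 2 × 40.078 = 80.156 g.
Weight fraction Ca = 80.156 / 911.704 = 0.0879.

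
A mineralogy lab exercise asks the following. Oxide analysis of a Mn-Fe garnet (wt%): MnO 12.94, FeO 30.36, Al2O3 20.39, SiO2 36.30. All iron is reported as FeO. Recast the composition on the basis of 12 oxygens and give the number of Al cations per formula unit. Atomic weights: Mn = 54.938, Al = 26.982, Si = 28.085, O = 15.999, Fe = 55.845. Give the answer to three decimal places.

12.94 wt% MnO ÷ 70.937 g/mol = 0.18242 mol, giving 0.18242 Mn and 0.18242 O.
30.36 wt% FeO ÷ 71.844 g/mol = 0.42258 mol, giving 0.42258 Fe and 0.42258 O.
20.39 wt% Al2O3 ÷ 101.961 g/mol = 0.19998 mol, giving 0.39996 Al and 0.59994 O.
36.30 wt% SiO2 ÷ 60.083 g/mol = 0.60416 mol, giving 0.60416 Si and 1.20832 O.
Oxygen sums to 2.41326; scaling by 12/2.41326 = 4.97253 puts the formula on 12 O.
Al: 0.39996 × 4.97253 = 1.989 atoms per formula unit.

1.989 Al apfu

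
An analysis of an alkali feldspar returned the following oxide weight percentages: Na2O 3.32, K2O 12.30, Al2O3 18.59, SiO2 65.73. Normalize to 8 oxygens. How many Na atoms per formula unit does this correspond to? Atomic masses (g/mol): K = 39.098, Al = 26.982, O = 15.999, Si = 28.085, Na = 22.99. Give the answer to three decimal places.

0.294 Na apfu

3.32 wt% Na2O ÷ 61.979 g/mol = 0.05357 mol, giving 0.10714 Na and 0.05357 O.
12.30 wt% K2O ÷ 94.195 g/mol = 0.13058 mol, giving 0.26116 K and 0.13058 O.
18.59 wt% Al2O3 ÷ 101.961 g/mol = 0.18232 mol, giving 0.36464 Al and 0.54696 O.
65.73 wt% SiO2 ÷ 60.083 g/mol = 1.09399 mol, giving 1.09399 Si and 2.18798 O.
Oxygen sums to 2.91909; scaling by 8/2.91909 = 2.74058 puts the formula on 8 O.
Na: 0.10714 × 2.74058 = 0.294 atoms per formula unit.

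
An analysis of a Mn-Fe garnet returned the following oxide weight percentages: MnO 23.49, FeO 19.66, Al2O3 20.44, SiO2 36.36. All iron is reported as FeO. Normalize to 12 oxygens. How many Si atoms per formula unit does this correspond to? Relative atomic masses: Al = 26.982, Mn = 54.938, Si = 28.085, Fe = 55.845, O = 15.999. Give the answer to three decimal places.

MnO: 23.49/70.937 = 0.33114 mol → 0.33114 mol Mn, 0.33114 mol O.
FeO: 19.66/71.844 = 0.27365 mol → 0.27365 mol Fe, 0.27365 mol O.
Al2O3: 20.44/101.961 = 0.20047 mol → 0.40094 mol Al, 0.60141 mol O.
SiO2: 36.36/60.083 = 0.60516 mol → 0.60516 mol Si, 1.21032 mol O.
Total oxygen = 2.41652 mol. Normalization factor = 12/2.41652 = 4.96582.
Si per 12 O = 0.60516 × 4.96582 = 3.005.

3.005 Si apfu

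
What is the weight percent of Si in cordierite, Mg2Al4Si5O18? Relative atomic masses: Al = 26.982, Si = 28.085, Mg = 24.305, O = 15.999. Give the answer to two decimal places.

24.01 weight percent

M(Mg2Al4Si5O18) = 584.945 g/mol.
Si contributes 5 × 28.085 = 140.425 g per mole.
140.425/584.945 = 0.2401 → 24.01%.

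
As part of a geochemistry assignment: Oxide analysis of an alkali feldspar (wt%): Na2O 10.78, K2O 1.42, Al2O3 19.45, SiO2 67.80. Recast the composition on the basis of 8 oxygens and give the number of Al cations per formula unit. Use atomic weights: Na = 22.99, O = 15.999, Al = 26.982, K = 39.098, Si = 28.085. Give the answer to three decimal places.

Na2O (M=61.979): mol = 0.17393; Na = 0.34786, O = 0.17393.
K2O (M=94.195): mol = 0.01508; K = 0.03016, O = 0.01508.
Al2O3 (M=101.961): mol = 0.19076; Al = 0.38152, O = 0.57228.
SiO2 (M=60.083): mol = 1.12844; Si = 1.12844, O = 2.25688.
ΣO = 3.01817; factor = 8/ΣO = 2.65061.
Al apfu = 0.38152 × 2.65061 = 1.011.

1.011 Al apfu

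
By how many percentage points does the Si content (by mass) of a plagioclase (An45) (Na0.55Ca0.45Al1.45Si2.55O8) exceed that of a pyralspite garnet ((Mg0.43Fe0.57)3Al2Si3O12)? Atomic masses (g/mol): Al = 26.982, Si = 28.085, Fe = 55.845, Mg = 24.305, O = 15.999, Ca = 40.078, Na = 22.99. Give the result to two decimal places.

8.15 percentage points

Si in Na0.55Ca0.45Al1.45Si2.55O8: molar mass 269.412 g/mol; 2.55×28.085 = 71.617 g → 26.58 wt%.
Si in (Mg0.43Fe0.57)3Al2Si3O12: molar mass 457.055 g/mol; 3×28.085 = 84.255 g → 18.43 wt%.
Difference = 26.58 − 18.43 = 8.15 percentage points.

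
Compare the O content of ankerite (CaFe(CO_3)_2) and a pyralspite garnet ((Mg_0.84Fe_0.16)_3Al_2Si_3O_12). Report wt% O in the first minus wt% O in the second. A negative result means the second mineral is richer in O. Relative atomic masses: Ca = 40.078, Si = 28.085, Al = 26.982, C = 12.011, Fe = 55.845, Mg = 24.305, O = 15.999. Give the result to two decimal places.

M(CaFe(CO_3)_2) = 215.939 g/mol, so wt% O = 95.994/215.939 × 100 = 44.45%.
M((Mg_0.84Fe_0.16)_3Al_2Si_3O_12) = 418.261 g/mol, so wt% O = 191.988/418.261 × 100 = 45.90%.
44.45 − 45.90 = -1.45 pp.

-1.45 percentage points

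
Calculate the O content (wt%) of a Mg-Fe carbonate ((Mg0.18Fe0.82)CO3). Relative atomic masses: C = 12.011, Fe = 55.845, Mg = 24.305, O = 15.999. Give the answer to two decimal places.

43.56 wt%

M((Mg0.18Fe0.82)CO3) = 110.176 g/mol.
O contributes 3 × 15.999 = 47.997 g per mole.
47.997/110.176 = 0.4356 → 43.56%.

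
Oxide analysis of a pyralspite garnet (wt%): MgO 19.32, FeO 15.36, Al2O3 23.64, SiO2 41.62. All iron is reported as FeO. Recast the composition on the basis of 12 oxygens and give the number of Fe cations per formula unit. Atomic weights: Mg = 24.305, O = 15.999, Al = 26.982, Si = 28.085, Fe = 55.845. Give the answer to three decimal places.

19.32 wt% MgO ÷ 40.304 g/mol = 0.47936 mol, giving 0.47936 Mg and 0.47936 O.
15.36 wt% FeO ÷ 71.844 g/mol = 0.21380 mol, giving 0.21380 Fe and 0.21380 O.
23.64 wt% Al2O3 ÷ 101.961 g/mol = 0.23185 mol, giving 0.46370 Al and 0.69555 O.
41.62 wt% SiO2 ÷ 60.083 g/mol = 0.69271 mol, giving 0.69271 Si and 1.38542 O.
Oxygen sums to 2.77413; scaling by 12/2.77413 = 4.32568 puts the formula on 12 O.
Fe: 0.21380 × 4.32568 = 0.925 atoms per formula unit.

0.925 Fe apfu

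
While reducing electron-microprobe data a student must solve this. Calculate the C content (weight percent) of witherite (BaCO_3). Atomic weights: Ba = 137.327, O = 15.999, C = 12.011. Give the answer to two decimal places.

Molar mass of BaCO_3: 1×137.327 + 1×12.011 + 3×15.999 = 197.335 g/mol.
Mass of C per formula unit: 1 × 12.011 = 12.011 g.
Weight fraction C = 12.011 / 197.335 = 0.0609.

6.09 weight percent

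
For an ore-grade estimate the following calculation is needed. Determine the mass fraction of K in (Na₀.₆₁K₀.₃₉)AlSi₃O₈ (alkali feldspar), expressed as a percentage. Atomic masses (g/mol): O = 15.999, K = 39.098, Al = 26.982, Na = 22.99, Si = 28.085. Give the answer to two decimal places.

M((Na₀.₆₁K₀.₃₉)AlSi₃O₈) = 268.501 g/mol.
K contributes 0.39 × 39.098 = 15.248 g per mole.
15.248/268.501 = 0.0568 → 5.68%.

5.68 weight percent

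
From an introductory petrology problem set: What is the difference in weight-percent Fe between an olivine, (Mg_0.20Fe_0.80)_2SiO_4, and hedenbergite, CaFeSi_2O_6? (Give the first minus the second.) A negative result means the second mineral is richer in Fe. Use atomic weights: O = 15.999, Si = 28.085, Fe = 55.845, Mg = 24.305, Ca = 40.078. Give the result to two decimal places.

Fe in (Mg_0.20Fe_0.80)_2SiO_4: molar mass 191.155 g/mol; 1.60×55.845 = 89.352 g → 46.74 wt%.
Fe in CaFeSi_2O_6: molar mass 248.087 g/mol; 1×55.845 = 55.845 g → 22.51 wt%.
Difference = 46.74 − 22.51 = 24.23 percentage points.

24.23 percentage points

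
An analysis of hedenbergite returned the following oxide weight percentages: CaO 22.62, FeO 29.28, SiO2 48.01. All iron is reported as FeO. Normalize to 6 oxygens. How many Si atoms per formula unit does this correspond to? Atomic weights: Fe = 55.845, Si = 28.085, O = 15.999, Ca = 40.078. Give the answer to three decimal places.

CaO (M=56.077): mol = 0.40337; Ca = 0.40337, O = 0.40337.
FeO (M=71.844): mol = 0.40755; Fe = 0.40755, O = 0.40755.
SiO2 (M=60.083): mol = 0.79906; Si = 0.79906, O = 1.59812.
ΣO = 2.40904; factor = 6/ΣO = 2.49062.
Si apfu = 0.79906 × 2.49062 = 1.990.

1.990 Si apfu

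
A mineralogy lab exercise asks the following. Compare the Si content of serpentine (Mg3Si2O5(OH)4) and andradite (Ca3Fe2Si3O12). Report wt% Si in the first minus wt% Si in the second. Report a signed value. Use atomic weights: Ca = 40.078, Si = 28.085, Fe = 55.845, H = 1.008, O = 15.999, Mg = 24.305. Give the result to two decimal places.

3.69 percentage points

Si in Mg3Si2O5(OH)4: molar mass 277.108 g/mol; 2×28.085 = 56.170 g → 20.27 wt%.
Si in Ca3Fe2Si3O12: molar mass 508.167 g/mol; 3×28.085 = 84.255 g → 16.58 wt%.
Difference = 20.27 − 16.58 = 3.69 percentage points.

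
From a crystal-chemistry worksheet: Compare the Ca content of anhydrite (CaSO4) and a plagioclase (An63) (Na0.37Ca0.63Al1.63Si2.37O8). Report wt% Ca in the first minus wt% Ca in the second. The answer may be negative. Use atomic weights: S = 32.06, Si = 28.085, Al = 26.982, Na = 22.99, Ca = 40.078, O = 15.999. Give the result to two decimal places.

20.17 percentage points

M(CaSO4) = 136.134 g/mol, so wt% Ca = 40.078/136.134 × 100 = 29.44%.
M(Na0.37Ca0.63Al1.63Si2.37O8) = 272.290 g/mol, so wt% Ca = 25.249/272.290 × 100 = 9.27%.
29.44 − 9.27 = 20.17 pp.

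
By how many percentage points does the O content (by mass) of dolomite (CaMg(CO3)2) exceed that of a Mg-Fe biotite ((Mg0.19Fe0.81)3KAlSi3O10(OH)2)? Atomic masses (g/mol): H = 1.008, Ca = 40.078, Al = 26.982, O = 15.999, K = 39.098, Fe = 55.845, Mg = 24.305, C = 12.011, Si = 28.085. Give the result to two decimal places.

13.19 percentage points

First mineral: 95.994 g O in 184.399 g formula = 52.06 wt% O.
Second mineral: 191.988 g O in 493.896 g formula = 38.87 wt% O.
52.06% − 38.87% gives a difference of 13.19 percentage points.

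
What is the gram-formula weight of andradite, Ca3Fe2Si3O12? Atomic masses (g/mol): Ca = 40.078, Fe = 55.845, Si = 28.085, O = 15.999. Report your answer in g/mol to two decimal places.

M = 3×40.078 + 2×55.845 + 3×28.085 + 12×15.999

508.17 g/mol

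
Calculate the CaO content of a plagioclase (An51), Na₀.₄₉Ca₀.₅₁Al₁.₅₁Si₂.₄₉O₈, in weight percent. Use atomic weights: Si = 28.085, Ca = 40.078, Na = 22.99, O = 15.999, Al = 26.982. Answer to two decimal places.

M(Na₀.₄₉Ca₀.₅₁Al₁.₅₁Si₂.₄₉O₈) = 270.371 g/mol; M(CaO) = 56.077 g/mol.
Moles CaO per formula unit = 0.51 Ca ÷ 1 = 0.5100.
CaO fraction = (0.5100 × 56.077) / 270.371 = 28.599/270.371 = 0.1058.

10.58 wt%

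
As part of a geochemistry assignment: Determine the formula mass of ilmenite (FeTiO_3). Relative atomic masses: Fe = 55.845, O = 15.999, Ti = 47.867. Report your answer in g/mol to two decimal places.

151.71 g/mol

M = 1·55.845 + 1·47.867 + 3·15.999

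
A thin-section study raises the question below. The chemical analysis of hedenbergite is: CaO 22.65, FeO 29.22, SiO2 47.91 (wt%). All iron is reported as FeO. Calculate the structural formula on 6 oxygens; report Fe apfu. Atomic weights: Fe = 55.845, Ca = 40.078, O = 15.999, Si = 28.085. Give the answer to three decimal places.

1.014 Fe apfu

22.65 wt% CaO ÷ 56.077 g/mol = 0.40391 mol, giving 0.40391 Ca and 0.40391 O.
29.22 wt% FeO ÷ 71.844 g/mol = 0.40671 mol, giving 0.40671 Fe and 0.40671 O.
47.91 wt% SiO2 ÷ 60.083 g/mol = 0.79740 mol, giving 0.79740 Si and 1.59480 O.
Oxygen sums to 2.40542; scaling by 6/2.40542 = 2.49437 puts the formula on 6 O.
Fe: 0.40671 × 2.49437 = 1.014 atoms per formula unit.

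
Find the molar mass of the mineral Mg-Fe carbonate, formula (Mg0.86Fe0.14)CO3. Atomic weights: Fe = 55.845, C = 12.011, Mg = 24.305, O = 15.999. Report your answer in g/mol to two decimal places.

M = 0.86·24.305 + 0.14·55.845 + 1·12.011 + 3·15.999

88.73 g/mol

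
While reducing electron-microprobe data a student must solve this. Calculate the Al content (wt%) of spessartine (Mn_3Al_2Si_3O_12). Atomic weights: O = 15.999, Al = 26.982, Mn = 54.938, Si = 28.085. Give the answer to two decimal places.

Molar mass of Mn_3Al_2Si_3O_12: 3·54.938 + 2·26.982 + 3·28.085 + 12·15.999 = 495.021 g/mol.
Mass of Al per formula unit: 2 × 26.982 = 53.964 g.
Weight fraction Al = 53.964 / 495.021 = 0.1090.

10.90 wt%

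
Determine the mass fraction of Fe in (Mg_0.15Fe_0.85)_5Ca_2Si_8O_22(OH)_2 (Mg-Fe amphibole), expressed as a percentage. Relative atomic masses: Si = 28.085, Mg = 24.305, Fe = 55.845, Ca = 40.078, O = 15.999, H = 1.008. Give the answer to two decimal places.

Formula mass = 0.75*24.305 + 4.25*55.845 + 2*40.078 + 8*28.085 + 24*15.999 + 2*1.008 = 946.398 g/mol, of which 237.341 g is Fe.
So Fe makes up 237.341/946.398 = 0.2508 of the mass, i.e. 25.08%.

25.08 wt%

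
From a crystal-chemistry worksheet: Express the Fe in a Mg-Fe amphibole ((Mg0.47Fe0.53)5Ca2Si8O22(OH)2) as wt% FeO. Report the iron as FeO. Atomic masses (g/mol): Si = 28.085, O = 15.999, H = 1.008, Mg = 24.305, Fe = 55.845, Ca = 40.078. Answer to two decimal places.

21.25 wt%

Formula mass = 895.934 g/mol.
2.65 Fe → 2.6500 mol FeO per formula unit; M(FeO) = 71.844, so FeO mass = 190.387 g.
190.387/895.934 × 100 = 21.25 wt%.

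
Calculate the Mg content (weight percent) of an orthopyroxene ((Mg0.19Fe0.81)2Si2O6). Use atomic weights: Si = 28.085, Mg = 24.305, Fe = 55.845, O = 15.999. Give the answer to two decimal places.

3.67 weight percent

M((Mg0.19Fe0.81)2Si2O6) = 251.869 g/mol.
Mg contributes 0.38 × 24.305 = 9.236 g per mole.
9.236/251.869 = 0.0367 → 3.67%.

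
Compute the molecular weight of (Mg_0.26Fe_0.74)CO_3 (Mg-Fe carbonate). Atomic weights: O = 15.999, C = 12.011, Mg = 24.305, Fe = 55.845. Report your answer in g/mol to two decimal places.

107.65 g/mol

The formula mass is the sum 0.26·24.305 + 0.74·55.845 + 1·12.011 + 3·15.999.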